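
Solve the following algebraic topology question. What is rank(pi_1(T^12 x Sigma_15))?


pi_1(A x B) = pi_1(A) x pi_1(B); rank of abelianization = b_1.
b_1(T^12) = 12, b_1(Sigma_15) = 2*15 = 30.
b_1(product) = 12 + 30 = 42

42


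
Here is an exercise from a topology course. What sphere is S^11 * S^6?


Join of spheres: S^m * S^n = S^{m+n+1}.
dim = 11 + 6 + 1 = 18

18


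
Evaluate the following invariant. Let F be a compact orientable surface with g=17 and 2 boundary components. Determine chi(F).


For a compact orientable surface with genus g and b boundary components: chi = 2 - 2g - b.
chi = 2 - 2*17 - 2 = 2 - 34 - 2 = -34

-34


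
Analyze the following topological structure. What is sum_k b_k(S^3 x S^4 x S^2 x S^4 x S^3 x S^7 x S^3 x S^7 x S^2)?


Total Betti number is multiplicative under products.
Each S^d (d>=1) has total Betti number 2.
There are 9 sphere factors.
Total = 2^9 = 512

512


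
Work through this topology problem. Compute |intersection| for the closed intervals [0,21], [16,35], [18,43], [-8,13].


Intersection = [max(a_i), min(b_i)] = [18, 13].
Since 18 > 13, the intersection is empty.
Length = 0

0


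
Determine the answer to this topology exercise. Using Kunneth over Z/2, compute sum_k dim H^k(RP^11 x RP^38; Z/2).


dim H^*(RP^n; Z/2) = n+1 (one Z/2 in each degree 0..n).
Total Betti number is multiplicative.
Total = (11+1) * (38+1) = 12 * 39 = 468

468


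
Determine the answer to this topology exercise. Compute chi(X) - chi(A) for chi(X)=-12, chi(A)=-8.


Relative Euler characteristic: chi(X, A) = chi(X) - chi(A).
= -12 - (-8) = -4

-4


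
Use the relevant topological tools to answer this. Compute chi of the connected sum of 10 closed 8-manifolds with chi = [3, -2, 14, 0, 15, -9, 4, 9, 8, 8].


For n-manifolds: chi(A#B) = chi(A) + chi(B) - chi(S^8).
chi(S^8) = 1 + (-1)^8 = 2.
chi(#) = (sum chi_i) - (10-1)*chi(S^8) = 50 - 9*2 = 32

32


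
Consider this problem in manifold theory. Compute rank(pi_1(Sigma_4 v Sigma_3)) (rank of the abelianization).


For a wedge: H_1(A v B) = H_1(A) + H_1(B).
b_1(Sigma_4) = 8, b_1(Sigma_3) = 6.
b_1 = 8 + 6 = 14

14


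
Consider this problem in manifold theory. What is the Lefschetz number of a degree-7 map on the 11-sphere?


On S^11: L(f) = tr(f_0*) + (-1)^11 tr(f_11*) = 1 + (-1)^11 * deg(f).
L(f) = 1 + (-1)^11 * 7 = 1 + -7 = -6

-6


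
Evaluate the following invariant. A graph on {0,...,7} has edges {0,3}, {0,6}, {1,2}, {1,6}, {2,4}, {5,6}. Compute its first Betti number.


b_1 = E - V + (number of components).
E = 6, V = 8, components = 2.
b_1 = 6 - 8 + 2 = 0

0


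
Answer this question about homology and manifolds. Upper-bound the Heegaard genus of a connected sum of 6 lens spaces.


Heegaard genus satisfies g(A#B) <= g(A) + g(B).
Each lens space has g = 1.
Upper bound: 6 * 1 = 6

6


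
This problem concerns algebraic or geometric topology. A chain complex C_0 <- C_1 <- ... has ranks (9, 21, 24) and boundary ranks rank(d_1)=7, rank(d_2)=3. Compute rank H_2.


rank H_k = rank(ker d_k) - rank(im d_{k+1}).
rank(ker d_2) = rank(C_2) - rank(d_2) = 24 - 3 = 21.
rank(im d_{2+1}) = 0.
rank H_2 = 21 - 0 = 21

21


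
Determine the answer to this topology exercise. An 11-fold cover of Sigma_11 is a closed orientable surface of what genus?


For an n-sheeted cover: chi(E) = n * chi(B).
chi(Sigma_11) = 2 - 2*11 = -20.
chi(E) = 11 * (-20) = -220.
genus(E) = (2 - chi(E))/2 = (2 - (-220))/2 = 222/2 = 111

111


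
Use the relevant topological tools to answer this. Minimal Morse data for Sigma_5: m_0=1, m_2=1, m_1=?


A perfect Morse function has m_k = b_k.
For Sigma_5: b_0=1, b_1=2g=10, b_2=1.
Saddles m_1 = 2g = 10

10


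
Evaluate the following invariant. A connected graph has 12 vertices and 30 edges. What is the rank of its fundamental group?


For a connected graph: rank(pi_1) = b_1 = E - V + 1 = 1 - chi.
chi = V - E = 12 - 30 = -18.
rank = 1 - (-18) = 30 - 12 + 1 = 19

19


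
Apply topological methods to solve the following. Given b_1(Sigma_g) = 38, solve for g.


For a closed orientable surface: b_1 = 2g.
38 = 2g
g = 38 / 2 = 19

19


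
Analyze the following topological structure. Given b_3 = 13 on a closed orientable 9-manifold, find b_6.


Poincare duality for closed orientable n-manifolds: b_k = b_{n-k}.
Here n = 9, so b_6 = b_3 = 13

13


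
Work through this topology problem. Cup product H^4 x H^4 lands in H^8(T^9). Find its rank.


Cup product: H^p x H^q -> H^{p+q}; here p+q = 4+4 = 8.
rank H^k(T^n) = C(n,k).
C(9,8) = 9

9


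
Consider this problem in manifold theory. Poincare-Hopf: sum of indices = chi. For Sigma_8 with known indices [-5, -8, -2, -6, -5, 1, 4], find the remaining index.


Poincare-Hopf: sum of indices = chi(M).
chi(Sigma_8) = 2 - 2*8 = -14.
Sum of known indices = -21.
x = chi - (sum known) = -14 - (-21) = 7

7


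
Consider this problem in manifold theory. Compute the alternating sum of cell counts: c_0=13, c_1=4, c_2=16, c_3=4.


chi = sum_k (-1)^k c_k.
= (-1)^0*13 + (-1)^1*4 + (-1)^2*16 + (-1)^3*4
= (13) + (-4) + (16) + (-4)
= 21

21


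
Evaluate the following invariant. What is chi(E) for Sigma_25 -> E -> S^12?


chi(S^12) = 2 (n even), chi(Sigma_25) = 2 - 2*25 = -48.
chi(E) = 2 * (-48) = -96

-96


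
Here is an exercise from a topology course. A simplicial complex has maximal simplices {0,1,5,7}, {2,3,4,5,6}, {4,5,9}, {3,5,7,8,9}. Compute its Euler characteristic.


Enumerate all faces; f-vector: f_0=10, f_1=25, f_2=25, f_3=11, f_4=2.
chi = sum (-1)^k f_k = 1

1


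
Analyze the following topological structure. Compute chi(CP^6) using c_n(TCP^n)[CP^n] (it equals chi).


For any closed oriented manifold, <e(TM),[M]> = chi(M).
chi(CP^6) = 6+1 = 7

7


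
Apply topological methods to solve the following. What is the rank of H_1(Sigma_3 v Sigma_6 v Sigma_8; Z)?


For a wedge X v Y: reduced H_k(X v Y) = H_k(X) + H_k(Y).
Each Sigma_g contributes b_1 = 2g.
b_1 = 6 + 12 + 16 = 34

34


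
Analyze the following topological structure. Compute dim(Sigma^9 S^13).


Each suspension raises dimension by 1: Sigma S^n = S^{n+1}.
Sigma^9 S^13 = S^{13+9} = S^22

22


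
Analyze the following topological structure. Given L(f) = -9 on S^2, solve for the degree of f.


L(f) = 1 + (-1)^2 deg(f) on S^2.
-9 = 1 + (-1)^2 * deg(f)
(-1)^2 * deg(f) = -10
deg(f) = -10

-10


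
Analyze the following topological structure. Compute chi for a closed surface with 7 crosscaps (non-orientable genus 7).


For a non-orientable closed surface with k crosscaps: chi = 2 - k.
Here k = 7.
chi = 2 - 7 = -5

-5


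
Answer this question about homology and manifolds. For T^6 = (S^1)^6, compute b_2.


By the Kunneth formula, b_k(T^n) = C(n,k).
b_2(T^6) = C(6,2).
C(6,2) = 6!/(2!*4!) = 15

15


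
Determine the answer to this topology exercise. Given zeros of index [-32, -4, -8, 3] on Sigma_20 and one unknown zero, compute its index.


Poincare-Hopf: sum of indices = chi(M).
chi(Sigma_20) = 2 - 2*20 = -38.
Sum of known indices = -41.
x = chi - (sum known) = -38 - (-41) = 3

3


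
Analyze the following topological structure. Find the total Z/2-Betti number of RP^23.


H^k(RP^23; Z/2) = Z/2 for each 0 <= k <= 23.
Total dimension = 23 + 1 = 24

24


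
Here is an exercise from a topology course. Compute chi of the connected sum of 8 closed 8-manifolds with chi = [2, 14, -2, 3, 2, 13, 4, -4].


For n-manifolds: chi(A#B) = chi(A) + chi(B) - chi(S^8).
chi(S^8) = 1 + (-1)^8 = 2.
chi(#) = (sum chi_i) - (8-1)*chi(S^8) = 32 - 7*2 = 18

18


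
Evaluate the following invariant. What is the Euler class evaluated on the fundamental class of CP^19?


For any closed oriented manifold, <e(TM),[M]> = chi(M).
chi(CP^19) = 19+1 = 20

20


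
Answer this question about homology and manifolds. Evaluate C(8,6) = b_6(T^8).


By the Kunneth formula, b_k(T^n) = C(n,k).
b_6(T^8) = C(8,6).
C(8,6) = 8!/(6!*2!) = 28

28


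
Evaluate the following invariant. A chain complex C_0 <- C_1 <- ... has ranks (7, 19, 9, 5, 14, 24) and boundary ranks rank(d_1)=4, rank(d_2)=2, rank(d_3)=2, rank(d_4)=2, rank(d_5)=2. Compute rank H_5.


rank H_k = rank(ker d_k) - rank(im d_{k+1}).
rank(ker d_5) = rank(C_5) - rank(d_5) = 24 - 2 = 22.
rank(im d_{5+1}) = 0.
rank H_5 = 22 - 0 = 22

22


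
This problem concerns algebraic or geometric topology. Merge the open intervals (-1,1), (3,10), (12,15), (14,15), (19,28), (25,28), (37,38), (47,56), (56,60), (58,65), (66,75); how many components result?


Sort and merge overlapping open intervals.
Merged: (-1,1), (3,10), (12,15), (19,28), (37,38), (47,56), (56,65), (66,75).
Number of components = 8

8


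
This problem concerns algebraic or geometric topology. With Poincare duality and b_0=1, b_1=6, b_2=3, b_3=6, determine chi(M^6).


By Poincare duality b_k = b_{6-k}, so full Betti numbers: b_0=1, b_1=6, b_2=3, b_3=6, b_4=3, b_5=6, b_6=1.
chi = sum (-1)^k b_k = -10

-10


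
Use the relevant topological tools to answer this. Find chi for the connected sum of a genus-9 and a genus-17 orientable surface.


chi(Sigma_9) = 2 - 2*9 = -16
chi(Sigma_17) = 2 - 2*17 = -32
For surfaces: chi(A#B) = chi(A) + chi(B) - 2.
chi = -16 + -32 - 2 = -50

-50


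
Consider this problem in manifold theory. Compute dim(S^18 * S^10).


Join of spheres: S^m * S^n = S^{m+n+1}.
dim = 18 + 10 + 1 = 29

29


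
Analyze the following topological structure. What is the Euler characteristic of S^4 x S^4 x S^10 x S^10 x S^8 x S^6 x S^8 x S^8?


chi is multiplicative: chi(X x Y) = chi(X) chi(Y).
Each even-dim sphere has chi = 2. There are 8 factors.
chi = 2^8 = 256

256


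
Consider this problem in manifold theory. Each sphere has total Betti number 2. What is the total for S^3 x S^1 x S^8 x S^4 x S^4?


Total Betti number is multiplicative under products.
Each S^d (d>=1) has total Betti number 2.
There are 5 sphere factors.
Total = 2^5 = 32

32


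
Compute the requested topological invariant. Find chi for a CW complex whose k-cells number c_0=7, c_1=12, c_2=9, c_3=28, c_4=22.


chi = sum_k (-1)^k c_k.
= (-1)^0*7 + (-1)^1*12 + (-1)^2*9 + (-1)^3*28 + (-1)^4*22
= (7) + (-12) + (9) + (-28) + (22)
= -2

-2


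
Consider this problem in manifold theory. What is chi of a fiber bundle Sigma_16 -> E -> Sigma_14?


For a fiber bundle F -> E -> B (with CW structure): chi(E) = chi(B) * chi(F).
chi(Sigma_14) = -26, chi(Sigma_16) = -30.
chi(E) = (-26) * (-30) = 780

780


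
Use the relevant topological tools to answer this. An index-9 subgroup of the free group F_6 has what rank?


Nielsen-Schreier: an index-n subgroup of F_r is free of rank 1 + n(r-1).
Equivalently: chi(cover) = n*chi(base); chi(vee_r S^1) = 1 - 6 = -5.
chi(E) = 9*(-5) = -45; rank = 1 - chi(E) = 1 - (-45) = 46.
rank = 1 + 9*(6-1) = 1 + 45 = 46

46


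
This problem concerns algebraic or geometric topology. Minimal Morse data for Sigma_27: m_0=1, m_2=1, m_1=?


A perfect Morse function has m_k = b_k.
For Sigma_27: b_0=1, b_1=2g=54, b_2=1.
Saddles m_1 = 2g = 54

54


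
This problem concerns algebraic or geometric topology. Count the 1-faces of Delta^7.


Delta^7 has 7+1 vertices. A 1-face is a choice of 1+1 vertices.
f_1 = C(7+1, 1+1) = C(8,2) = 28

28


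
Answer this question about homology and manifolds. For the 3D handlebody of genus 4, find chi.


A genus-g handlebody deformation retracts to a wedge of g circles.
chi(vee_g S^1) = 1 - g.
chi(H_4) = 1 - 4 = -3

-3


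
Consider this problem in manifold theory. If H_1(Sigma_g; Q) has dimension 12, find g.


For a closed orientable surface: b_1 = 2g.
12 = 2g
g = 12 / 2 = 6

6


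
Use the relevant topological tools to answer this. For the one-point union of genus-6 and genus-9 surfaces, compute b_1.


For a wedge: H_1(A v B) = H_1(A) + H_1(B).
b_1(Sigma_6) = 12, b_1(Sigma_9) = 18.
b_1 = 12 + 18 = 30

30


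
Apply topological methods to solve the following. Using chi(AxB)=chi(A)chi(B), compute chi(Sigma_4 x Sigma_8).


chi(Sigma_4) = 2 - 2*4 = -6
chi(Sigma_8) = 2 - 2*8 = -14
chi(product) = (-6) * (-14) = 84

84


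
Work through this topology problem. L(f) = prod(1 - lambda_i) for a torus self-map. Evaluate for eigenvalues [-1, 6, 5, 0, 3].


For a torus self-map: L(f) = det(I - A) where A acts on H_1.
L(f) = (1--1) * (1-6) * (1-5) * (1-0) * (1-3) = 2 * -5 * -4 * 1 * -2 = -80

-80


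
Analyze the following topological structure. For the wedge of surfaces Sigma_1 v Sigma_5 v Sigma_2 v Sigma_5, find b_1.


For a wedge X v Y: reduced H_k(X v Y) = H_k(X) + H_k(Y).
Each Sigma_g contributes b_1 = 2g.
b_1 = 2 + 10 + 4 + 10 = 26

26


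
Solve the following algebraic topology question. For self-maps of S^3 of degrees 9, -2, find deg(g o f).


Degree is multiplicative under composition: deg(g o f) = deg(g) * deg(f).
= -2 * 9 = -18

-18


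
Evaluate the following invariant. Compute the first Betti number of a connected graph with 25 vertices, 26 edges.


For a connected graph: rank(pi_1) = b_1 = E - V + 1 = 1 - chi.
chi = V - E = 25 - 26 = -1.
rank = 1 - (-1) = 26 - 25 + 1 = 2

2


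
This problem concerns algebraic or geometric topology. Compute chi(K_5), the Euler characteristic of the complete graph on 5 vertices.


K_5: V = 5, E = C(5,2) = 10.
chi = V - E = 5 - 10 = -5

-5


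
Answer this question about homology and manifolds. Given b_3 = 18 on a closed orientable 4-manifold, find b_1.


Poincare duality for closed orientable n-manifolds: b_k = b_{n-k}.
Here n = 4, so b_1 = b_3 = 18

18


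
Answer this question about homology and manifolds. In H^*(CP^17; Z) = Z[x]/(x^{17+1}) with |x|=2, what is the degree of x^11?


|x| = 2 in H^*(CP^n).
|x^11| = 11 * |x| = 11 * 2 = 22

22


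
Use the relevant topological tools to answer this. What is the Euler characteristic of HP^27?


HP^27 has one cell in each dimension 0, 4, ..., 4*27 (27+1 cells, all even-dim).
chi = 27 + 1 = 28

28


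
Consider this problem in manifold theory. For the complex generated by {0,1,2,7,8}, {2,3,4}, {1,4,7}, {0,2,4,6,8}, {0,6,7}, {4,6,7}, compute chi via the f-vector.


Enumerate all faces; f-vector: f_0=8, f_1=22, f_2=23, f_3=10, f_4=2.
chi = sum (-1)^k f_k = 1

1


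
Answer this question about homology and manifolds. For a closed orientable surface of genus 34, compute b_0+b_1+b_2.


For Sigma_34: b_0 = 1, b_1 = 2g = 68, b_2 = 1.
Total = 1 + 68 + 1 = 70

70


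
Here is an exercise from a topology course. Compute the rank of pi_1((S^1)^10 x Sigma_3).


pi_1(A x B) = pi_1(A) x pi_1(B); rank of abelianization = b_1.
b_1(T^10) = 10, b_1(Sigma_3) = 2*3 = 6.
b_1(product) = 10 + 6 = 16

16


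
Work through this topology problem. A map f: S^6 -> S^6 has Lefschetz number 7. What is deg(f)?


L(f) = 1 + (-1)^6 deg(f) on S^6.
7 = 1 + (-1)^6 * deg(f)
(-1)^6 * deg(f) = 6
deg(f) = 6

6


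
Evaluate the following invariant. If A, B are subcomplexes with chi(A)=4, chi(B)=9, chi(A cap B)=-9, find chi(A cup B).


chi(A cup B) = chi(A) + chi(B) - chi(A cap B)
= 4 + (9) - (-9)
= 22

22


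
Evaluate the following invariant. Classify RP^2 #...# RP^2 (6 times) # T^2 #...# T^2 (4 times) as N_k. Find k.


Since a >= 1, the sum is non-orientable; each T^2 can be replaced by RP^2 # RP^2 (since T^2#RP^2 = 3RP^2).
Total crosscaps k = 6 + 2*4 = 14.
Check via chi: chi = 6*1 + 4*0 - (6+4-1)*2 = -12 = 2 - k = -12. Consistent.

14


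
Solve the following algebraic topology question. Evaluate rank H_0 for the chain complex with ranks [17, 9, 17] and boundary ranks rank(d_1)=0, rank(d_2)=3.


rank H_k = rank(ker d_k) - rank(im d_{k+1}).
rank(ker d_0) = rank(C_0) - rank(d_0) = 17 - 0 = 17.
rank(im d_{0+1}) = 0.
rank H_0 = 17 - 0 = 17

17


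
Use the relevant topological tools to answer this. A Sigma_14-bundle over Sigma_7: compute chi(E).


For a fiber bundle F -> E -> B (with CW structure): chi(E) = chi(B) * chi(F).
chi(Sigma_7) = -12, chi(Sigma_14) = -26.
chi(E) = (-12) * (-26) = 312

312


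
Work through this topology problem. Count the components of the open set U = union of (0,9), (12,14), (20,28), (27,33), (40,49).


Sort and merge overlapping open intervals.
Merged: (0,9), (12,14), (20,33), (40,49).
Number of components = 4

4


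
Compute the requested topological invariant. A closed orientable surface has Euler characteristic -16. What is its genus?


chi = 2 - 2g for closed orientable surfaces.
-16 = 2 - 2g
2g = 2 - (-16) = 18
g = 9

9


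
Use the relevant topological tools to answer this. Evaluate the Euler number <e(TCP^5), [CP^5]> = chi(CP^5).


For any closed oriented manifold, <e(TM),[M]> = chi(M).
chi(CP^5) = 5+1 = 6

6


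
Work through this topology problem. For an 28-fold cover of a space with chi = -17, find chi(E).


For a finite covering: chi(E) = (number of sheets) * chi(B).
chi(E) = 28 * (-17) = -476

-476


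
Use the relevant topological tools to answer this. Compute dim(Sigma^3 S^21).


Each suspension raises dimension by 1: Sigma S^n = S^{n+1}.
Sigma^3 S^21 = S^{21+3} = S^24

24


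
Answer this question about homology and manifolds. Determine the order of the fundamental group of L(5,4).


pi_1(L(p,q)) = Z/pZ for any q coprime to p.
|pi_1(L(5,4))| = 5

5


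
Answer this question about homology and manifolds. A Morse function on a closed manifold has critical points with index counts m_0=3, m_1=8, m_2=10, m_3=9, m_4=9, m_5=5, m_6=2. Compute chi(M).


Morse theory: chi(M) = sum_k (-1)^k m_k where m_k = #(index-k critical points).
= (3) + (-8) + (10) + (-9) + (9) + (-5) + (2) = 2

2


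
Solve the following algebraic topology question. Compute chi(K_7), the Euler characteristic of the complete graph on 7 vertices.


K_7: V = 7, E = C(7,2) = 21.
chi = V - E = 7 - 21 = -14

-14


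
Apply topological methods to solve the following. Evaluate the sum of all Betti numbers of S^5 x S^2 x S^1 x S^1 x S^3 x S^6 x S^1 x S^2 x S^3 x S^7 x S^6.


Total Betti number is multiplicative under products.
Each S^d (d>=1) has total Betti number 2.
There are 11 sphere factors.
Total = 2^11 = 2048

2048


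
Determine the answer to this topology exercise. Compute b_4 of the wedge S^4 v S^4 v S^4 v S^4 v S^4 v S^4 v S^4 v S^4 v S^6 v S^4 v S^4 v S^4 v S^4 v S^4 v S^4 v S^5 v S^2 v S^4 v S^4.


For a wedge of spheres, H_k (k>0) is free on one generator per sphere of dimension k.
Spheres of dimension 4: count = 16.
b_4 = 16

16


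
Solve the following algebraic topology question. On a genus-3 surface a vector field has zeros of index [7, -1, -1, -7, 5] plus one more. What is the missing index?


Poincare-Hopf: sum of indices = chi(M).
chi(Sigma_3) = 2 - 2*3 = -4.
Sum of known indices = 3.
x = chi - (sum known) = -4 - (3) = -7

-7


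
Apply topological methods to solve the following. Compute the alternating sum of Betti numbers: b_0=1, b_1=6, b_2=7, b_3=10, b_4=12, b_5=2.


chi = sum_k (-1)^k b_k.
= (1) + (-6) + (7) + (-10) + (12) + (-2)
= 2

2


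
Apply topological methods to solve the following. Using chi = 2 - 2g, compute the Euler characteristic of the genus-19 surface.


For a closed orientable surface of genus g: chi = 2 - 2g.
Here g = 19.
chi = 2 - 2*19 = 2 - 38 = -36

-36


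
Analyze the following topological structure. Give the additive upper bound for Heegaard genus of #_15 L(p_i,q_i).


Heegaard genus satisfies g(A#B) <= g(A) + g(B).
Each lens space has g = 1.
Upper bound: 15 * 1 = 15

15


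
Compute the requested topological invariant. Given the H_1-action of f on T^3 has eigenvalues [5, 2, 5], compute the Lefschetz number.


For a torus self-map: L(f) = det(I - A) where A acts on H_1.
L(f) = (1-5) * (1-2) * (1-5) = -4 * -1 * -4 = -16

-16


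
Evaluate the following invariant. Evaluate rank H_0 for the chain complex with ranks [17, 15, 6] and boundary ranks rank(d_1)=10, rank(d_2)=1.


rank H_k = rank(ker d_k) - rank(im d_{k+1}).
rank(ker d_0) = rank(C_0) - rank(d_0) = 17 - 0 = 17.
rank(im d_{0+1}) = 10.
rank H_0 = 17 - 10 = 7

7


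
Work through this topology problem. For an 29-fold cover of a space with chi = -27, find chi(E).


For a finite covering: chi(E) = (number of sheets) * chi(B).
chi(E) = 29 * (-27) = -783

-783


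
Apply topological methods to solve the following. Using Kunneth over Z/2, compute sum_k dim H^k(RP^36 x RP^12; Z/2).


dim H^*(RP^n; Z/2) = n+1 (one Z/2 in each degree 0..n).
Total Betti number is multiplicative.
Total = (36+1) * (12+1) = 37 * 13 = 481

481


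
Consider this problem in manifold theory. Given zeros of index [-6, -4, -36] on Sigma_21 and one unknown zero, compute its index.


Poincare-Hopf: sum of indices = chi(M).
chi(Sigma_21) = 2 - 2*21 = -40.
Sum of known indices = -46.
x = chi - (sum known) = -40 - (-46) = 6

6


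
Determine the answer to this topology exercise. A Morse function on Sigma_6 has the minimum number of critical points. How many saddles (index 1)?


A perfect Morse function has m_k = b_k.
For Sigma_6: b_0=1, b_1=2g=12, b_2=1.
Saddles m_1 = 2g = 12

12


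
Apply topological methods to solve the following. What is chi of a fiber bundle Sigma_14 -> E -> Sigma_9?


For a fiber bundle F -> E -> B (with CW structure): chi(E) = chi(B) * chi(F).
chi(Sigma_9) = -16, chi(Sigma_14) = -26.
chi(E) = (-16) * (-26) = 416

416


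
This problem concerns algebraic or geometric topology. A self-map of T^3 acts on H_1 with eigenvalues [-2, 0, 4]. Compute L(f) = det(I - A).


For a torus self-map: L(f) = det(I - A) where A acts on H_1.
L(f) = (1--2) * (1-0) * (1-4) = 3 * 1 * -3 = -9

-9


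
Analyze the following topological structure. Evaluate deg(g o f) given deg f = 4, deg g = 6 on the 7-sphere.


Degree is multiplicative under composition: deg(g o f) = deg(g) * deg(f).
= 6 * 4 = 24

24


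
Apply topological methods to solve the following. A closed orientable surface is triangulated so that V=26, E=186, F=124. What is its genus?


chi = V - E + F = 26 - 186 + 124 = -36
For orientable closed surface: chi = 2 - 2g, so g = (2 - chi)/2.
g = (2 - (-36)) / 2 = 38 / 2 = 19

19


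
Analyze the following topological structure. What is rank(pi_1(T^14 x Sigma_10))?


pi_1(A x B) = pi_1(A) x pi_1(B); rank of abelianization = b_1.
b_1(T^14) = 14, b_1(Sigma_10) = 2*10 = 20.
b_1(product) = 14 + 20 = 34

34


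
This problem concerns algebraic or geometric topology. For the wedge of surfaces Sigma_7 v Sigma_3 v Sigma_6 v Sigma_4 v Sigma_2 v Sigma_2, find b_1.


For a wedge X v Y: reduced H_k(X v Y) = H_k(X) + H_k(Y).
Each Sigma_g contributes b_1 = 2g.
b_1 = 14 + 6 + 12 + 8 + 4 + 4 = 48

48


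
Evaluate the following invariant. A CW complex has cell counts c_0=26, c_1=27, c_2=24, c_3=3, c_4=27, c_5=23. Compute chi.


chi = sum_k (-1)^k c_k.
= (-1)^0*26 + (-1)^1*27 + (-1)^2*24 + (-1)^3*3 + (-1)^4*27 + (-1)^5*23
= (26) + (-27) + (24) + (-3) + (27) + (-23)
= 24

24


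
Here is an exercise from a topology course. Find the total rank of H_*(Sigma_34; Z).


For Sigma_34: b_0 = 1, b_1 = 2g = 68, b_2 = 1.
Total = 1 + 68 + 1 = 70

70


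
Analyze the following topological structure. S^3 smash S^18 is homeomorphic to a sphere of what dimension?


S^m ^ S^n = S^{m+n}.
k = 3 + 18 = 21

21


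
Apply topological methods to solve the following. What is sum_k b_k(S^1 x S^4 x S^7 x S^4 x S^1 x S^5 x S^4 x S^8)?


Total Betti number is multiplicative under products.
Each S^d (d>=1) has total Betti number 2.
There are 8 sphere factors.
Total = 2^8 = 256

256


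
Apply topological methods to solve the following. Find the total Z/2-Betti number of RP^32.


H^k(RP^32; Z/2) = Z/2 for each 0 <= k <= 32.
Total dimension = 32 + 1 = 33

33


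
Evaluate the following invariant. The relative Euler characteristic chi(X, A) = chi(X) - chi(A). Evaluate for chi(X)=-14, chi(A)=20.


Relative Euler characteristic: chi(X, A) = chi(X) - chi(A).
= -14 - (20) = -34

-34


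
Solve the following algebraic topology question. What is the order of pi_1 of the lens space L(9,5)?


pi_1(L(p,q)) = Z/pZ for any q coprime to p.
|pi_1(L(9,5))| = 9

9


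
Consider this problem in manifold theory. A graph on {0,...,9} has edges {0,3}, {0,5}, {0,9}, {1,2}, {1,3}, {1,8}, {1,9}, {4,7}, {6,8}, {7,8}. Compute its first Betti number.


b_1 = E - V + (number of components).
E = 10, V = 10, components = 1.
b_1 = 10 - 10 + 1 = 1

1


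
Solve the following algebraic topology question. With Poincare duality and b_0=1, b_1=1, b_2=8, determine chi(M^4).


By Poincare duality b_k = b_{4-k}, so full Betti numbers: b_0=1, b_1=1, b_2=8, b_3=1, b_4=1.
chi = sum (-1)^k b_k = 8

8


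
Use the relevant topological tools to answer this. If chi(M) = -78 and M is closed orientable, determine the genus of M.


chi = 2 - 2g for closed orientable surfaces.
-78 = 2 - 2g
2g = 2 - (-78) = 80
g = 40

40


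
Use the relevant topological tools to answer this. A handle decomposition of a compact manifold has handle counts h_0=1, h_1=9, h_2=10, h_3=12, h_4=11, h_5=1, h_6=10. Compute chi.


Handles of index k contribute (-1)^k to chi (same as CW cells).
chi = (1) + (-9) + (10) + (-12) + (11) + (-1) + (10) = 10

10


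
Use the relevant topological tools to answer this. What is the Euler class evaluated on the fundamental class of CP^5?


For any closed oriented manifold, <e(TM),[M]> = chi(M).
chi(CP^5) = 5+1 = 6

6


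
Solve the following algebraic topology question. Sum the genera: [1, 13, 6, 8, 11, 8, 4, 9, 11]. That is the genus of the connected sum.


Genus is additive under connected sum of orientable surfaces.
g = 1 + 13 + 6 + 8 + 11 + 8 + 4 + 9 + 11 = 71

71


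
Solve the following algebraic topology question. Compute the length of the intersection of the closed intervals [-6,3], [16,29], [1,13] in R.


Intersection = [max(a_i), min(b_i)] = [16, 3].
Since 16 > 3, the intersection is empty.
Length = 0

0


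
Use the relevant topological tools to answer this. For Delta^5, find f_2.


Delta^5 has 5+1 vertices. A 2-face is a choice of 2+1 vertices.
f_2 = C(5+1, 2+1) = C(6,3) = 20

20


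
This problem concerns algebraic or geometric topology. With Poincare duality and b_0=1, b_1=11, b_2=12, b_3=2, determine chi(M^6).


By Poincare duality b_k = b_{6-k}, so full Betti numbers: b_0=1, b_1=11, b_2=12, b_3=2, b_4=12, b_5=11, b_6=1.
chi = sum (-1)^k b_k = 2

2


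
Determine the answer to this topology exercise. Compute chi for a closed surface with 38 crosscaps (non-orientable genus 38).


For a non-orientable closed surface with k crosscaps: chi = 2 - k.
Here k = 38.
chi = 2 - 38 = -36

-36


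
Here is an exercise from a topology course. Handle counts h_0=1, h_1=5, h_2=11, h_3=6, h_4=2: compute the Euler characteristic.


Handles of index k contribute (-1)^k to chi (same as CW cells).
chi = (1) + (-5) + (11) + (-6) + (2) = 3

3


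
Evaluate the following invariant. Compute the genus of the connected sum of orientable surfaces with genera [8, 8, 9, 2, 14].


Genus is additive under connected sum of orientable surfaces.
g = 8 + 8 + 9 + 2 + 14 = 41

41


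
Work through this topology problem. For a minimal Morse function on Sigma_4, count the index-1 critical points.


A perfect Morse function has m_k = b_k.
For Sigma_4: b_0=1, b_1=2g=8, b_2=1.
Saddles m_1 = 2g = 8

8


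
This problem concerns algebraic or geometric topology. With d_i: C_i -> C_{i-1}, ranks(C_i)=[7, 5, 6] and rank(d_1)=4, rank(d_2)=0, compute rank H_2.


rank H_k = rank(ker d_k) - rank(im d_{k+1}).
rank(ker d_2) = rank(C_2) - rank(d_2) = 6 - 0 = 6.
rank(im d_{2+1}) = 0.
rank H_2 = 6 - 0 = 6

6


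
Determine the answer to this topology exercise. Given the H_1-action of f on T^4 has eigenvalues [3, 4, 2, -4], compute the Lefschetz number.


For a torus self-map: L(f) = det(I - A) where A acts on H_1.
L(f) = (1-3) * (1-4) * (1-2) * (1--4) = -2 * -3 * -1 * 5 = -30

-30


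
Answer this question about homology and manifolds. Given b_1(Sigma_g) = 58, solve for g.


For a closed orientable surface: b_1 = 2g.
58 = 2g
g = 58 / 2 = 29

29


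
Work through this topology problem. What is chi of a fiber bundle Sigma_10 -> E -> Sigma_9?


For a fiber bundle F -> E -> B (with CW structure): chi(E) = chi(B) * chi(F).
chi(Sigma_9) = -16, chi(Sigma_10) = -18.
chi(E) = (-16) * (-18) = 288

288


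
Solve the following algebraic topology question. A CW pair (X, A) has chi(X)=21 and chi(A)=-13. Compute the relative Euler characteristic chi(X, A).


Relative Euler characteristic: chi(X, A) = chi(X) - chi(A).
= 21 - (-13) = 34

34


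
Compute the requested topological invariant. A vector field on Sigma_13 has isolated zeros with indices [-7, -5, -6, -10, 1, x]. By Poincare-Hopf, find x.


Poincare-Hopf: sum of indices = chi(M).
chi(Sigma_13) = 2 - 2*13 = -24.
Sum of known indices = -27.
x = chi - (sum known) = -24 - (-27) = 3

3


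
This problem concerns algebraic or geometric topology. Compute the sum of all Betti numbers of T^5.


b_k(T^5) = C(5,k), so the sum over k is sum_k C(5,k) = 2^5.
Total = 2^5 = 32

32


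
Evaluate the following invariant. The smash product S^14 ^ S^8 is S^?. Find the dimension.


S^m ^ S^n = S^{m+n}.
k = 14 + 8 = 22

22


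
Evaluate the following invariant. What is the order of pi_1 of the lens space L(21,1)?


pi_1(L(p,q)) = Z/pZ for any q coprime to p.
|pi_1(L(21,1))| = 21

21


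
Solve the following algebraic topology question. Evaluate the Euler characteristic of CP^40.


CP^40 has one cell in each even dimension 0, 2, ..., 2*40 (40+1 cells total).
All cells are even-dimensional, so chi = number of cells.
chi = 40 + 1 = 41

41


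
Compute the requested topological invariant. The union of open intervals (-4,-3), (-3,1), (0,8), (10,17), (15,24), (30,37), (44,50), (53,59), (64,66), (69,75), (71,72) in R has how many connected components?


Sort and merge overlapping open intervals.
Merged: (-4,-3), (-3,8), (10,24), (30,37), (44,50), (53,59), (64,66), (69,75).
Number of components = 8

8


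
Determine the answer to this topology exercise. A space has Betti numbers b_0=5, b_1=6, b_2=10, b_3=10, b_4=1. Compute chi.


chi = sum_k (-1)^k b_k.
= (5) + (-6) + (10) + (-10) + (1)
= 0

0


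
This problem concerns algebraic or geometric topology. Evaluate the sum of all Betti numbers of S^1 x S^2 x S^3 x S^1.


Total Betti number is multiplicative under products.
Each S^d (d>=1) has total Betti number 2.
There are 4 sphere factors.
Total = 2^4 = 16

16


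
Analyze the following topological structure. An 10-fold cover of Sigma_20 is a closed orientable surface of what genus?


For an n-sheeted cover: chi(E) = n * chi(B).
chi(Sigma_20) = 2 - 2*20 = -38.
chi(E) = 10 * (-38) = -380.
genus(E) = (2 - chi(E))/2 = (2 - (-380))/2 = 382/2 = 191

191


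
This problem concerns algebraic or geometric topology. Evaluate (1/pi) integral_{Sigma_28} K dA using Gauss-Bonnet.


Gauss-Bonnet: integral K dA = 2*pi*chi(M).
chi(Sigma_28) = 2 - 2*28 = -54.
(integral K dA)/pi = 2*chi = 2*(-54) = -108

-108


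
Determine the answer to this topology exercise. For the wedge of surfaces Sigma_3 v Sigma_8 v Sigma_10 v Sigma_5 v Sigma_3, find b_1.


For a wedge X v Y: reduced H_k(X v Y) = H_k(X) + H_k(Y).
Each Sigma_g contributes b_1 = 2g.
b_1 = 6 + 16 + 20 + 10 + 6 = 58

58


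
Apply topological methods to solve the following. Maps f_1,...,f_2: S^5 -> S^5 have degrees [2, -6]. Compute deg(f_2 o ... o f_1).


Degree is multiplicative: deg(composition) = product of degrees.
= (2) * (-6) = -12

-12


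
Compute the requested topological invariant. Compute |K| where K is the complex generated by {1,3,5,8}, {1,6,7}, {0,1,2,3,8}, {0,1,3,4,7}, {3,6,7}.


Each maximal simplex on m vertices has 2^m - 1 nonempty faces.
Take the union (dedupe shared faces).
Total distinct faces = 69

69


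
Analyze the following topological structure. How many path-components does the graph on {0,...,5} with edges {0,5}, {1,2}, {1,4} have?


Run DFS/union-find over 6 vertices.
V = 6, E = 3.
Number of components = 3

3


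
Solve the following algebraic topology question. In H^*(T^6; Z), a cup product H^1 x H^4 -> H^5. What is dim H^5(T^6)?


Cup product: H^p x H^q -> H^{p+q}; here p+q = 1+4 = 5.
rank H^k(T^n) = C(n,k).
C(6,5) = 6

6


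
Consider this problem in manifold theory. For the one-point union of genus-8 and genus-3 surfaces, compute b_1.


For a wedge: H_1(A v B) = H_1(A) + H_1(B).
b_1(Sigma_8) = 16, b_1(Sigma_3) = 6.
b_1 = 16 + 6 = 22

22


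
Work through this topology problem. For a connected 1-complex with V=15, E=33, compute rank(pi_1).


For a connected graph: rank(pi_1) = b_1 = E - V + 1 = 1 - chi.
chi = V - E = 15 - 33 = -18.
rank = 1 - (-18) = 33 - 15 + 1 = 19

19


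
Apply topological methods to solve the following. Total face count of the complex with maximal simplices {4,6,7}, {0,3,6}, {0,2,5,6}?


Each maximal simplex on m vertices has 2^m - 1 nonempty faces.
Take the union (dedupe shared faces).
Total distinct faces = 25

25


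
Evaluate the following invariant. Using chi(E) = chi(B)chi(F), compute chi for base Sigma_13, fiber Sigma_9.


For a fiber bundle F -> E -> B (with CW structure): chi(E) = chi(B) * chi(F).
chi(Sigma_13) = -24, chi(Sigma_9) = -16.
chi(E) = (-24) * (-16) = 384

384


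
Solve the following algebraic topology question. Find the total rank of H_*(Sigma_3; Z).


For Sigma_3: b_0 = 1, b_1 = 2g = 6, b_2 = 1.
Total = 1 + 6 + 1 = 8

8


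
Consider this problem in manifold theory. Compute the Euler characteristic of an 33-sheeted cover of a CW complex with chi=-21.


For a finite covering: chi(E) = (number of sheets) * chi(B).
chi(E) = 33 * (-21) = -693

-693


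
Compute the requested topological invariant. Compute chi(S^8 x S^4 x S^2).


chi is multiplicative: chi(X x Y) = chi(X) chi(Y).
Each even-dim sphere has chi = 2. There are 3 factors.
chi = 2^3 = 8

8


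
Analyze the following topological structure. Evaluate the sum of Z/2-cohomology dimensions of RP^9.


H^k(RP^9; Z/2) = Z/2 for each 0 <= k <= 9.
Total dimension = 9 + 1 = 10

10


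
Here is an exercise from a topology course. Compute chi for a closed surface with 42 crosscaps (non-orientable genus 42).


For a non-orientable closed surface with k crosscaps: chi = 2 - k.
Here k = 42.
chi = 2 - 42 = -40

-40


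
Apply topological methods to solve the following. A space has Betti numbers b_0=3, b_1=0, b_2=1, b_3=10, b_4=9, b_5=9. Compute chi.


chi = sum_k (-1)^k b_k.
= (3) + (0) + (1) + (-10) + (9) + (-9)
= -6

-6


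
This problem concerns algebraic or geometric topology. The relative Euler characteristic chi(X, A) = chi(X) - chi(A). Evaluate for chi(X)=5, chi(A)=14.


Relative Euler characteristic: chi(X, A) = chi(X) - chi(A).
= 5 - (14) = -9

-9


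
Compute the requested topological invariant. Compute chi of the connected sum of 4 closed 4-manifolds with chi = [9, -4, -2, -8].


For n-manifolds: chi(A#B) = chi(A) + chi(B) - chi(S^4).
chi(S^4) = 1 + (-1)^4 = 2.
chi(#) = (sum chi_i) - (4-1)*chi(S^4) = -5 - 3*2 = -11

-11


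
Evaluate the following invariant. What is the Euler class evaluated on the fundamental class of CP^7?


For any closed oriented manifold, <e(TM),[M]> = chi(M).
chi(CP^7) = 7+1 = 8

8


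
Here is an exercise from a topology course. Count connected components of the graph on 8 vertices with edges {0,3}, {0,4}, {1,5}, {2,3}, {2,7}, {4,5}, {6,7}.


Run DFS/union-find over 8 vertices.
V = 8, E = 7.
Number of components = 1

1


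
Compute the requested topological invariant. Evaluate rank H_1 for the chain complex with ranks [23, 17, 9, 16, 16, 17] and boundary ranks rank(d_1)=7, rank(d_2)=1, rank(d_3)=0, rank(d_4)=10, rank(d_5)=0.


rank H_k = rank(ker d_k) - rank(im d_{k+1}).
rank(ker d_1) = rank(C_1) - rank(d_1) = 17 - 7 = 10.
rank(im d_{1+1}) = 1.
rank H_1 = 10 - 1 = 9

9


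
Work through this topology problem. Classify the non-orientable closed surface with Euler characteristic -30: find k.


chi = 2 - k for closed non-orientable surfaces with k crosscaps.
-30 = 2 - k
k = 2 - (-30) = 32

32


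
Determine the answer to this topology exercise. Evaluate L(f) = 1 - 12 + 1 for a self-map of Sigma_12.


L(f) = tr(f_0*) - tr(f_1*) + tr(f_2*).
= 1 - (12) + (1)
= -10

-10


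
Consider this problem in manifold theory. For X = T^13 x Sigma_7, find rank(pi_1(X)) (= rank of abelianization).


pi_1(A x B) = pi_1(A) x pi_1(B); rank of abelianization = b_1.
b_1(T^13) = 13, b_1(Sigma_7) = 2*7 = 14.
b_1(product) = 13 + 14 = 27

27


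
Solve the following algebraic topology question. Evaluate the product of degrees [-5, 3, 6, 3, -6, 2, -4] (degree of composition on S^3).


Degree is multiplicative: deg(composition) = product of degrees.
= (-5) * (3) * (6) * (3) * (-6) * (2) * (-4) = -12960

-12960


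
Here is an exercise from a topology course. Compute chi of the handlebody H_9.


A genus-g handlebody deformation retracts to a wedge of g circles.
chi(vee_g S^1) = 1 - g.
chi(H_9) = 1 - 9 = -8

-8


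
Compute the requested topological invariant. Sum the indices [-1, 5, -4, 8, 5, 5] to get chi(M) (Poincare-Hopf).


Poincare-Hopf: chi(M) = sum of indices of zeros.
chi = (-1) + (5) + (-4) + (8) + (5) + (5) = 18

18


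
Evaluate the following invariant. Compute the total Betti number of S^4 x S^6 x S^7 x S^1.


Total Betti number is multiplicative under products.
Each S^d (d>=1) has total Betti number 2.
There are 4 sphere factors.
Total = 2^4 = 16

16


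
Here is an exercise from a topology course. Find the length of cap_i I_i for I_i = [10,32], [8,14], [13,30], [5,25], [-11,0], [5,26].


Intersection = [max(a_i), min(b_i)] = [13, 0].
Since 13 > 0, the intersection is empty.
Length = 0

0


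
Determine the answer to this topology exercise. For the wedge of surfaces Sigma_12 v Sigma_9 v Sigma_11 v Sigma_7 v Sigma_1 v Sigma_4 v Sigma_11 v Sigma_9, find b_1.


For a wedge X v Y: reduced H_k(X v Y) = H_k(X) + H_k(Y).
Each Sigma_g contributes b_1 = 2g.
b_1 = 24 + 18 + 22 + 14 + 2 + 8 + 22 + 18 = 128

128


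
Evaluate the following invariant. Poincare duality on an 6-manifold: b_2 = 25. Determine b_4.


Poincare duality for closed orientable n-manifolds: b_k = b_{n-k}.
Here n = 6, so b_4 = b_2 = 25

25


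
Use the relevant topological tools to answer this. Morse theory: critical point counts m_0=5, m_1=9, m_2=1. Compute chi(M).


Morse theory: chi(M) = sum_k (-1)^k m_k where m_k = #(index-k critical points).
= (5) + (-9) + (1) = -3

-3


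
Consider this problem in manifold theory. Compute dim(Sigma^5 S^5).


Each suspension raises dimension by 1: Sigma S^n = S^{n+1}.
Sigma^5 S^5 = S^{5+5} = S^10

10


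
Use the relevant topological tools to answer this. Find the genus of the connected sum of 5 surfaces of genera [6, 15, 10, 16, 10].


Genus is additive under connected sum of orientable surfaces.
g = 6 + 15 + 10 + 16 + 10 = 57

57


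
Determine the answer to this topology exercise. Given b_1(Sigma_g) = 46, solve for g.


For a closed orientable surface: b_1 = 2g.
46 = 2g
g = 46 / 2 = 23

23


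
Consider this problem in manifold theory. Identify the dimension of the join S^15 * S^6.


Join of spheres: S^m * S^n = S^{m+n+1}.
dim = 15 + 6 + 1 = 22

22


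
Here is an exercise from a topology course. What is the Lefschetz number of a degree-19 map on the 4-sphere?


On S^4: L(f) = tr(f_0*) + (-1)^4 tr(f_4*) = 1 + (-1)^4 * deg(f).
L(f) = 1 + (-1)^4 * 19 = 1 + 19 = 20

20


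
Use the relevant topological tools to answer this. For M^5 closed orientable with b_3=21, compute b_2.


Poincare duality for closed orientable n-manifolds: b_k = b_{n-k}.
Here n = 5, so b_2 = b_3 = 21

21
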